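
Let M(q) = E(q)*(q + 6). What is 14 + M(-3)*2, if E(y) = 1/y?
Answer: 12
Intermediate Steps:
M(q) = (6 + q)/q (M(q) = (q + 6)/q = (6 + q)/q)
14 + M(-3)*2 = 14 + ((6 - 3)/(-3))*2 = 14 - ⅓*3*2 = 14 - 1*2 = 14 - 2 = 12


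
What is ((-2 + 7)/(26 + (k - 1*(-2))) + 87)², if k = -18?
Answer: 30625/4 ≈ 7656.3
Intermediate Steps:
((-2 + 7)/(26 + (k - 1*(-2))) + 87)² = ((-2 + 7)/(26 + (-18 - 1*(-2))) + 87)² = (5/(26 + (-18 + 2)) + 87)² = (5/(26 - 16) + 87)² = (5/10 + 87)² = (5*(⅒) + 87)² = (½ + 87)² = (175/2)² = 30625/4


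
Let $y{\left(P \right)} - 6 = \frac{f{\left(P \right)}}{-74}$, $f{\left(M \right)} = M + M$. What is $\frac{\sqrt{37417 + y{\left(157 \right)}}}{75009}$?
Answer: $\frac{\sqrt{51226278}}{2775333} \approx 0.0025789$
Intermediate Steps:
$f{\left(M \right)} = 2 M$
$y{\left(P \right)} = 6 - \frac{P}{37}$ ($y{\left(P \right)} = 6 + \frac{2 P}{-74} = 6 + 2 P \left(- \frac{1}{74}\right) = 6 - \frac{P}{37}$)
$\frac{\sqrt{37417 + y{\left(157 \right)}}}{75009} = \frac{\sqrt{37417 + \left(6 - \frac{157}{37}\right)}}{75009} = \sqrt{37417 + \left(6 - \frac{157}{37}\right)} \frac{1}{75009} = \sqrt{37417 + \frac{65}{37}} \cdot \frac{1}{75009} = \sqrt{\frac{1384494}{37}} \cdot \frac{1}{75009} = \frac{\sqrt{51226278}}{37} \cdot \frac{1}{75009} = \frac{\sqrt{51226278}}{2775333}$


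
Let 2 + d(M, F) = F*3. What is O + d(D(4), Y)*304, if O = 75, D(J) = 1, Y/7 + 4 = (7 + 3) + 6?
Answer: 76075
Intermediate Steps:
Y = 84 (Y = -28 + 7*((7 + 3) + 6) = -28 + 7*(10 + 6) = -28 + 7*16 = -28 + 112 = 84)
d(M, F) = -2 + 3*F (d(M, F) = -2 + F*3 = -2 + 3*F)
O + d(D(4), Y)*304 = 75 + (-2 + 3*84)*304 = 75 + (-2 + 252)*304 = 75 + 250*304 = 75 + 76000 = 76075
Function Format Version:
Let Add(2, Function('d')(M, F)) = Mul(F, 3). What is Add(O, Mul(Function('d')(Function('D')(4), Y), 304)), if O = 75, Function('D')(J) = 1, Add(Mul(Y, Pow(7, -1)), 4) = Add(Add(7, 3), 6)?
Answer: 76075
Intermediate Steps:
Y = 84 (Y = Add(-28, Mul(7, Add(Add(7, 3), 6))) = Add(-28, Mul(7, Add(10, 6))) = Add(-28, Mul(7, 16)) = Add(-28, 112) = 84)
Function('d')(M, F) = Add(-2, Mul(3, F)) (Function('d')(M, F) = Add(-2, Mul(F, 3)) = Add(-2, Mul(3, F)))
Add(O, Mul(Function('d')(Function('D')(4), Y), 304)) = Add(75, Mul(Add(-2, Mul(3, 84)), 304)) = Add(75, Mul(Add(-2, 252), 304)) = Add(75, Mul(250, 304)) = Add(75, 76000) = 76075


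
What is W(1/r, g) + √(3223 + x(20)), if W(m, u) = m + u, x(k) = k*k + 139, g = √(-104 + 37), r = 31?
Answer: 1/31 + 3*√418 + I*√67 ≈ 61.367 + 8.1853*I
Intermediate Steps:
g = I*√67 (g = √(-67) = I*√67 ≈ 8.1853*I)
x(k) = 139 + k² (x(k) = k² + 139 = 139 + k²)
W(1/r, g) + √(3223 + x(20)) = (1/31 + I*√67) + √(3223 + (139 + 20²)) = (1/31 + I*√67) + √(3223 + (139 + 400)) = (1/31 + I*√67) + √(3223 + 539) = (1/31 + I*√67) + √3762 = (1/31 + I*√67) + 3*√418 = 1/31 + 3*√418 + I*√67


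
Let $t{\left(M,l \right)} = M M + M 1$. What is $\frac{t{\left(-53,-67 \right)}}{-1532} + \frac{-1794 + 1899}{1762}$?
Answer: $- \frac{1173803}{674846} \approx -1.7394$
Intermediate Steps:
$t{\left(M,l \right)} = M + M^{2}$ ($t{\left(M,l \right)} = M^{2} + M = M + M^{2}$)
$\frac{t{\left(-53,-67 \right)}}{-1532} + \frac{-1794 + 1899}{1762} = \frac{\left(-53\right) \left(1 - 53\right)}{-1532} + \frac{-1794 + 1899}{1762} = \left(-53\right) \left(-52\right) \left(- \frac{1}{1532}\right) + 105 \cdot \frac{1}{1762} = 2756 \left(- \frac{1}{1532}\right) + \frac{105}{1762} = - \frac{689}{383} + \frac{105}{1762} = - \frac{1173803}{674846}$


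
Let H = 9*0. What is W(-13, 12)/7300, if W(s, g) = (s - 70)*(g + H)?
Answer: -249/1825 ≈ -0.13644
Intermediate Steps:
H = 0
W(s, g) = g*(-70 + s) (W(s, g) = (s - 70)*(g + 0) = (-70 + s)*g = g*(-70 + s))
W(-13, 12)/7300 = (12*(-70 - 13))/7300 = (12*(-83))*(1/7300) = -996*1/7300 = -249/1825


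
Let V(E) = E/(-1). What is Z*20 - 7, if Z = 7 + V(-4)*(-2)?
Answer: -27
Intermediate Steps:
V(E) = -E (V(E) = E*(-1) = -E)
Z = -1 (Z = 7 - 1*(-4)*(-2) = 7 + 4*(-2) = 7 - 8 = -1)
Z*20 - 7 = -1*20 - 7 = -20 - 7 = -27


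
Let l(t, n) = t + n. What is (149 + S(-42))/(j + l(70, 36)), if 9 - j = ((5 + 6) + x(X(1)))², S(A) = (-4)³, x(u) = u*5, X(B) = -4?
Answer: 5/2 ≈ 2.5000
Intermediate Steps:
x(u) = 5*u
S(A) = -64
j = -72 (j = 9 - ((5 + 6) + 5*(-4))² = 9 - (11 - 20)² = 9 - 1*(-9)² = 9 - 1*81 = 9 - 81 = -72)
l(t, n) = n + t
(149 + S(-42))/(j + l(70, 36)) = (149 - 64)/(-72 + (36 + 70)) = 85/(-72 + 106) = 85/34 = 85*(1/34) = 5/2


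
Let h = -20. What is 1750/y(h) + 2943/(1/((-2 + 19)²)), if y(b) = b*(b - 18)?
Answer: 64640227/76 ≈ 8.5053e+5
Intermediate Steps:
y(b) = b*(-18 + b)
1750/y(h) + 2943/(1/((-2 + 19)²)) = 1750/((-20*(-18 - 20))) + 2943/(1/((-2 + 19)²)) = 1750/((-20*(-38))) + 2943/(1/(17²)) = 1750/760 + 2943/(1/289) = 1750*(1/760) + 2943/(1/289) = 175/76 + 2943*289 = 175/76 + 850527 = 64640227/76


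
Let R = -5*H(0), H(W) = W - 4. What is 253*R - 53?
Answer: 5007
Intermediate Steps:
H(W) = -4 + W
R = 20 (R = -5*(-4 + 0) = -5*(-4) = 20)
253*R - 53 = 253*20 - 53 = 5060 - 53 = 5007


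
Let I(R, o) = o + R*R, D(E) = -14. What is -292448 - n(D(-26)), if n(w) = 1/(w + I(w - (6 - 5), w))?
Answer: -57612257/197 ≈ -2.9245e+5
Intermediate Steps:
I(R, o) = o + R²
n(w) = 1/((-1 + w)² + 2*w) (n(w) = 1/(w + (w + (w - (6 - 5))²)) = 1/(w + (w + (w - 1*1)²)) = 1/(w + (w + (w - 1)²)) = 1/(w + (w + (-1 + w)²)) = 1/((-1 + w)² + 2*w))
-292448 - n(D(-26)) = -292448 - 1/(1 + (-14)²) = -292448 - 1/(1 + 196) = -292448 - 1/197 = -57612257/197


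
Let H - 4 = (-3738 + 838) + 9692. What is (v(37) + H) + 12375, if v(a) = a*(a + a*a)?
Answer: 71193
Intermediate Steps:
v(a) = a*(a + a**2)
H = 6796 (H = 4 + ((-3738 + 838) + 9692) = 4 + (-2900 + 9692) = 4 + 6792 = 6796)
(v(37) + H) + 12375 = (37**2*(1 + 37) + 6796) + 12375 = (1369*38 + 6796) + 12375 = (52022 + 6796) + 12375 = 58818 + 12375 = 71193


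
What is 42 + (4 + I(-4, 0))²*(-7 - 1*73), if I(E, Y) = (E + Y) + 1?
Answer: -38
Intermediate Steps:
I(E, Y) = 1 + E + Y
42 + (4 + I(-4, 0))²*(-7 - 1*73) = 42 + (4 + (1 - 4 + 0))²*(-7 - 1*73) = 42 + (4 - 3)²*(-7 - 73) = 42 + 1²*(-80) = 42 + 1*(-80) = 42 - 80 = -38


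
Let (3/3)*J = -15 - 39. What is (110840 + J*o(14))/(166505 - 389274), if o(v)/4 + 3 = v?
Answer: -108464/222769 ≈ -0.48689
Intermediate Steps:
o(v) = -12 + 4*v
J = -54 (J = -15 - 39 = -54)
(110840 + J*o(14))/(166505 - 389274) = (110840 - 54*(-12 + 4*14))/(166505 - 389274) = (110840 - 54*(-12 + 56))/(-222769) = (110840 - 54*44)*(-1/222769) = (110840 - 2376)*(-1/222769) = 108464*(-1/222769) = -108464/222769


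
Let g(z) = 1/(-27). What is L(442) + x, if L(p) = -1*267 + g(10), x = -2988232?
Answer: -80689474/27 ≈ -2.9885e+6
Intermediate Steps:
g(z) = -1/27
L(p) = -7210/27 (L(p) = -1*267 - 1/27 = -267 - 1/27 = -7210/27)
L(442) + x = -7210/27 - 2988232 = -80689474/27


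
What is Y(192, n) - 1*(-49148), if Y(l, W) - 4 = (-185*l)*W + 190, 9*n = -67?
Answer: 941306/3 ≈ 3.1377e+5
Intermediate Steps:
n = -67/9 (n = (⅑)*(-67) = -67/9 ≈ -7.4444)
Y(l, W) = 194 - 185*W*l (Y(l, W) = 4 + ((-185*l)*W + 190) = 4 + (-185*W*l + 190) = 4 + (190 - 185*W*l) = 194 - 185*W*l)
Y(192, n) - 1*(-49148) = (194 - 185*(-67/9)*192) - 1*(-49148) = (194 + 793280/3) + 49148 = 793862/3 + 49148 = 941306/3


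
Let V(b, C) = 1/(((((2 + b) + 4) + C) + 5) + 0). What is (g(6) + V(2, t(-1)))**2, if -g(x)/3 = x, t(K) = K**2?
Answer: 63001/196 ≈ 321.43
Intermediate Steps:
g(x) = -3*x
V(b, C) = 1/(11 + C + b) (V(b, C) = 1/((((6 + b) + C) + 5) + 0) = 1/(((6 + C + b) + 5) + 0) = 1/((11 + C + b) + 0) = 1/(11 + C + b))
(g(6) + V(2, t(-1)))**2 = (-3*6 + 1/(11 + (-1)**2 + 2))**2 = (-18 + 1/(11 + 1 + 2))**2 = (-18 + 1/14)**2 = (-251/14)**2 = 63001/196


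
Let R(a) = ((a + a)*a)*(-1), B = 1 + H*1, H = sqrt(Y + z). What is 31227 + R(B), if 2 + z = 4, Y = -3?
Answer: 31227 - 4*I ≈ 31227.0 - 4.0*I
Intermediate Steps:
z = 2 (z = -2 + 4 = 2)
H = I (H = sqrt(-3 + 2) = sqrt(-1) = I ≈ 1.0*I)
B = 1 + I (B = 1 + I*1 = 1 + I ≈ 1.0 + 1.0*I)
R(a) = -2*a**2 (R(a) = ((2*a)*a)*(-1) = (2*a**2)*(-1) = -2*a**2)
31227 + R(B) = 31227 - 2*(1 + I)**2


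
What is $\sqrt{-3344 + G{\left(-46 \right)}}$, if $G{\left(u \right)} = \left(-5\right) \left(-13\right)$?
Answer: $i \sqrt{3279} \approx 57.263 i$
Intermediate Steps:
$G{\left(u \right)} = 65$
$\sqrt{-3344 + G{\left(-46 \right)}} = \sqrt{-3344 + 65} = \sqrt{-3279} = i \sqrt{3279}$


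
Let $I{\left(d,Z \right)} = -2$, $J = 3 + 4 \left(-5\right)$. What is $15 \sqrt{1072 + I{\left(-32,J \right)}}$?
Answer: $15 \sqrt{1070} \approx 490.66$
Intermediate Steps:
$J = -17$ ($J = 3 - 20 = -17$)
$15 \sqrt{1072 + I{\left(-32,J \right)}} = 15 \sqrt{1072 - 2} = 15 \sqrt{1070}$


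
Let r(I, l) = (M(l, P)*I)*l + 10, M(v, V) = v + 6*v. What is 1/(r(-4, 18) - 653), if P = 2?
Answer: -1/9715 ≈ -0.00010293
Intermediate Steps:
M(v, V) = 7*v
r(I, l) = 10 + 7*I*l**2 (r(I, l) = ((7*l)*I)*l + 10 = (7*I*l)*l + 10 = 7*I*l**2 + 10 = 10 + 7*I*l**2)
1/(r(-4, 18) - 653) = 1/((10 + 7*(-4)*18**2) - 653) = 1/((10 + 7*(-4)*324) - 653) = 1/((10 - 9072) - 653) = 1/(-9062 - 653) = 1/(-9715) = -1/9715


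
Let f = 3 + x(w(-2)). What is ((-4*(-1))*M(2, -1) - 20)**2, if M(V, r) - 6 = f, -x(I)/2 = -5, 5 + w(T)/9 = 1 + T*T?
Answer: 3136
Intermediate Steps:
w(T) = -36 + 9*T**2 (w(T) = -45 + 9*(1 + T*T) = -45 + 9*(1 + T**2) = -45 + (9 + 9*T**2) = -36 + 9*T**2)
x(I) = 10 (x(I) = -2*(-5) = 10)
f = 13 (f = 3 + 10 = 13)
M(V, r) = 19 (M(V, r) = 6 + 13 = 19)
((-4*(-1))*M(2, -1) - 20)**2 = (-4*(-1)*19 - 20)**2 = (4*19 - 20)**2 = (76 - 20)**2 = 56**2 = 3136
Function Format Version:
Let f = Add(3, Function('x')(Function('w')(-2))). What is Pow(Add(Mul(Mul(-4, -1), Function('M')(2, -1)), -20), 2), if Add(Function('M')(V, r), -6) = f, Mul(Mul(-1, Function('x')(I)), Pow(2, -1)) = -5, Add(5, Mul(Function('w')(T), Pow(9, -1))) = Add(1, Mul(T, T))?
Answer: 3136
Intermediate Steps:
Function('w')(T) = Add(-36, Mul(9, Pow(T, 2))) (Function('w')(T) = Add(-45, Mul(9, Add(1, Mul(T, T)))) = Add(-45, Mul(9, Add(1, Pow(T, 2)))) = Add(-45, Add(9, Mul(9, Pow(T, 2)))) = Add(-36, Mul(9, Pow(T, 2))))
Function('x')(I) = 10 (Function('x')(I) = Mul(-2, -5) = 10)
f = 13 (f = Add(3, 10) = 13)
Function('M')(V, r) = 19 (Function('M')(V, r) = Add(6, 13) = 19)
Pow(Add(Mul(Mul(-4, -1), Function('M')(2, -1)), -20), 2) = Pow(Add(Mul(Mul(-4, -1), 19), -20), 2) = Pow(Add(Mul(4, 19), -20), 2) = Pow(Add(76, -20), 2) = Pow(56, 2) = 3136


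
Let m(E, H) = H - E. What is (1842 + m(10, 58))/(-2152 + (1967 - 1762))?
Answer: -630/649 ≈ -0.97072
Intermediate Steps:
(1842 + m(10, 58))/(-2152 + (1967 - 1762)) = (1842 + (58 - 1*10))/(-2152 + (1967 - 1762)) = (1842 + (58 - 10))/(-2152 + 205) = (1842 + 48)/(-1947) = 1890*(-1/1947) = -630/649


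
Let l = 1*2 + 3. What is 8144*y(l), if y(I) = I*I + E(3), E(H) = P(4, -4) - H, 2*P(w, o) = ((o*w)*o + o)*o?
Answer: -798112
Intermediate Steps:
l = 5 (l = 2 + 3 = 5)
P(w, o) = o*(o + w*o²)/2 (P(w, o) = (((o*w)*o + o)*o)/2 = ((w*o² + o)*o)/2 = ((o + w*o²)*o)/2 = (o*(o + w*o²))/2 = o*(o + w*o²)/2)
E(H) = -120 - H (E(H) = (½)*(-4)²*(1 - 4*4) - H = (½)*16*(1 - 16) - H = (½)*16*(-15) - H = -120 - H)
y(I) = -123 + I² (y(I) = I*I + (-120 - 1*3) = I² + (-120 - 3) = I² - 123 = -123 + I²)
8144*y(l) = 8144*(-123 + 5²) = 8144*(-123 + 25) = 8144*(-98) = -798112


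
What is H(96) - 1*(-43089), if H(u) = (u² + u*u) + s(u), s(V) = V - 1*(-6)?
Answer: 61623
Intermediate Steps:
s(V) = 6 + V (s(V) = V + 6 = 6 + V)
H(u) = 6 + u + 2*u² (H(u) = (u² + u*u) + (6 + u) = (u² + u²) + (6 + u) = 2*u² + (6 + u) = 6 + u + 2*u²)
H(96) - 1*(-43089) = (6 + 96 + 2*96²) - 1*(-43089) = (6 + 96 + 2*9216) + 43089 = (6 + 96 + 18432) + 43089 = 18534 + 43089 = 61623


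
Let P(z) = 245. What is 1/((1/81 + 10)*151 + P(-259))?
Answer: 81/142306 ≈ 0.00056920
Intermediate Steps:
1/((1/81 + 10)*151 + P(-259)) = 1/((1/81 + 10)*151 + 245) = 1/((811/81)*151 + 245) = 1/(122461/81 + 245) = 1/(142306/81) = 81/142306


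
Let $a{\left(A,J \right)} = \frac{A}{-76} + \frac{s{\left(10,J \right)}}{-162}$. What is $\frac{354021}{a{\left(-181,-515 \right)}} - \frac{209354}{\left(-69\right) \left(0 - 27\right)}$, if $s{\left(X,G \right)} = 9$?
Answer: $\frac{450793045918}{2964033} \approx 1.5209 \cdot 10^{5}$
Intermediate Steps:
$a{\left(A,J \right)} = - \frac{1}{18} - \frac{A}{76}$ ($a{\left(A,J \right)} = \frac{A}{-76} + \frac{9}{-162} = A \left(- \frac{1}{76}\right) + 9 \left(- \frac{1}{162}\right) = - \frac{A}{76} - \frac{1}{18} = - \frac{1}{18} - \frac{A}{76}$)
$\frac{354021}{a{\left(-181,-515 \right)}} - \frac{209354}{\left(-69\right) \left(0 - 27\right)} = \frac{354021}{- \frac{1}{18} - - \frac{181}{76}} - \frac{209354}{\left(-69\right) \left(0 - 27\right)} = \frac{354021}{- \frac{1}{18} + \frac{181}{76}} - \frac{209354}{\left(-69\right) \left(-27\right)} = \frac{354021}{\frac{1591}{684}} - \frac{209354}{1863} = 354021 \cdot \frac{684}{1591} - \frac{209354}{1863} = \frac{242150364}{1591} - \frac{209354}{1863} = \frac{450793045918}{2964033}$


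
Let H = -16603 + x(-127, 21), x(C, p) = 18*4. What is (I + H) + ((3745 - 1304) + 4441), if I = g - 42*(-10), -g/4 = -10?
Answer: -9189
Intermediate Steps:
g = 40 (g = -4*(-10) = 40)
x(C, p) = 72
H = -16531 (H = -16603 + 72 = -16531)
I = 460 (I = 40 - 42*(-10) = 40 + 420 = 460)
(I + H) + ((3745 - 1304) + 4441) = (460 - 16531) + ((3745 - 1304) + 4441) = -16071 + (2441 + 4441) = -16071 + 6882 = -9189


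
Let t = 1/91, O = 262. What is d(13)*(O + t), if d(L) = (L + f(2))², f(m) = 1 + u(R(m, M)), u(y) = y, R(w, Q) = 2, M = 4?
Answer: 6103808/91 ≈ 67075.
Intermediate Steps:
f(m) = 3 (f(m) = 1 + 2 = 3)
d(L) = (3 + L)² (d(L) = (L + 3)² = (3 + L)²)
t = 1/91 ≈ 0.010989
d(13)*(O + t) = (3 + 13)²*(262 + 1/91) = 16²*(23843/91) = 256*(23843/91) = 6103808/91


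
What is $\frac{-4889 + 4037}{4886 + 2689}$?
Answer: $- \frac{284}{2525} \approx -0.11248$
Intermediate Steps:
$\frac{-4889 + 4037}{4886 + 2689} = - \frac{852}{7575} = \left(-852\right) \frac{1}{7575} = - \frac{284}{2525}$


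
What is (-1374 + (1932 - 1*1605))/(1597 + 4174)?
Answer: -1047/5771 ≈ -0.18142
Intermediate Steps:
(-1374 + (1932 - 1*1605))/(1597 + 4174) = (-1374 + (1932 - 1605))/5771 = (-1374 + 327)*(1/5771) = -1047*1/5771 = -1047/5771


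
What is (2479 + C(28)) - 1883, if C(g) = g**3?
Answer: 22548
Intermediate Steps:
(2479 + C(28)) - 1883 = (2479 + 28**3) - 1883 = (2479 + 21952) - 1883 = 24431 - 1883 = 22548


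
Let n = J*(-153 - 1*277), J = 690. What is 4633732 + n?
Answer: 4337032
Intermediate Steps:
n = -296700 (n = 690*(-153 - 1*277) = 690*(-153 - 277) = 690*(-430) = -296700)
4633732 + n = 4633732 - 296700 = 4337032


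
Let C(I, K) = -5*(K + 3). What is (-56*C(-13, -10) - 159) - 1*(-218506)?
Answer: 216387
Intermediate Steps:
C(I, K) = -15 - 5*K (C(I, K) = -5*(3 + K) = -15 - 5*K)
(-56*C(-13, -10) - 159) - 1*(-218506) = (-56*(-15 - 5*(-10)) - 159) - 1*(-218506) = (-56*(-15 + 50) - 159) + 218506 = (-56*35 - 159) + 218506 = (-1960 - 159) + 218506 = -2119 + 218506 = 216387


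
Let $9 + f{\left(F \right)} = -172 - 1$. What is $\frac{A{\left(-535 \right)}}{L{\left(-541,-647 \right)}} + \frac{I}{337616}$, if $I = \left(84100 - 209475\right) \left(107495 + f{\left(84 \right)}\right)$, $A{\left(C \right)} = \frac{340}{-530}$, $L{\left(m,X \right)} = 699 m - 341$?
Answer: $- \frac{67475334178677139}{1693186442000} \approx -39851.0$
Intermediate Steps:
$f{\left(F \right)} = -182$ ($f{\left(F \right)} = -9 - 173 = -182$)
$L{\left(m,X \right)} = -341 + 699 m$
$A{\left(C \right)} = - \frac{34}{53}$ ($A{\left(C \right)} = 340 \left(- \frac{1}{530}\right) = - \frac{34}{53}$)
$I = -13454367375$ ($I = \left(84100 - 209475\right) \left(107495 - 182\right) = \left(-125375\right) 107313 = -13454367375$)
$\frac{A{\left(-535 \right)}}{L{\left(-541,-647 \right)}} + \frac{I}{337616} = - \frac{34}{53 \left(-341 + 699 \left(-541\right)\right)} - \frac{13454367375}{337616} = - \frac{34}{53 \left(-341 - 378159\right)} - \frac{13454367375}{337616} = - \frac{34}{53 \left(-378500\right)} - \frac{13454367375}{337616} = \left(- \frac{34}{53}\right) \left(- \frac{1}{378500}\right) - \frac{13454367375}{337616} = \frac{17}{10030250} - \frac{13454367375}{337616} = - \frac{67475334178677139}{1693186442000}$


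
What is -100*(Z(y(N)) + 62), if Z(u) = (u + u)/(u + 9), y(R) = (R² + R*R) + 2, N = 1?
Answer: -81400/13 ≈ -6261.5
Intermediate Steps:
y(R) = 2 + 2*R² (y(R) = (R² + R²) + 2 = 2*R² + 2 = 2 + 2*R²)
Z(u) = 2*u/(9 + u) (Z(u) = (2*u)/(9 + u) = 2*u/(9 + u))
-100*(Z(y(N)) + 62) = -100*(2*(2 + 2*1²)/(9 + (2 + 2*1²)) + 62) = -100*(2*(2 + 2*1)/(9 + (2 + 2*1)) + 62) = -100*(2*(2 + 2)/(9 + (2 + 2)) + 62) = -100*(2*4/(9 + 4) + 62) = -100*(2*4/13 + 62) = -100*(2*4*(1/13) + 62) = -100*(8/13 + 62) = -100*814/13 = -81400/13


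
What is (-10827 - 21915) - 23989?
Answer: -56731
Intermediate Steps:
(-10827 - 21915) - 23989 = -32742 - 23989 = -56731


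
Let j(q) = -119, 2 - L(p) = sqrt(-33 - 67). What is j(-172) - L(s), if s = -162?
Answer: -121 + 10*I ≈ -121.0 + 10.0*I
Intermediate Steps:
L(p) = 2 - 10*I (L(p) = 2 - sqrt(-33 - 67) = 2 - sqrt(-100) = 2 - 10*I)
j(-172) - L(s) = -119 - (2 - 10*I) = -119 + (-2 + 10*I) = -121 + 10*I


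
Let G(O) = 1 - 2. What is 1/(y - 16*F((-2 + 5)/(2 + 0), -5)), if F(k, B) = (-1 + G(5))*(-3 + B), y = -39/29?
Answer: -29/7463 ≈ -0.0038858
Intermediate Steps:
G(O) = -1
y = -39/29 (y = -39*1/29 = -39/29 ≈ -1.3448)
F(k, B) = 6 - 2*B (F(k, B) = (-1 - 1)*(-3 + B) = -2*(-3 + B) = 6 - 2*B)
1/(y - 16*F((-2 + 5)/(2 + 0), -5)) = 1/(-39/29 - 16*(6 - 2*(-5))) = 1/(-39/29 - 16*(6 + 10)) = 1/(-39/29 - 16*16) = 1/(-39/29 - 256) = 1/(-7463/29) = -29/7463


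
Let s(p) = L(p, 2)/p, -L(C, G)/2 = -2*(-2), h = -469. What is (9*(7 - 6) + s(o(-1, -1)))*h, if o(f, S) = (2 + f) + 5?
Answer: -10787/3 ≈ -3595.7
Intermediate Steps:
L(C, G) = -8 (L(C, G) = -(-4)*(-2) = -2*4 = -8)
o(f, S) = 7 + f
s(p) = -8/p
(9*(7 - 6) + s(o(-1, -1)))*h = (9*(7 - 6) - 8/(7 - 1))*(-469) = (9*1 - 8/6)*(-469) = (9 - 8*⅙)*(-469) = (9 - 4/3)*(-469) = (23/3)*(-469) = -10787/3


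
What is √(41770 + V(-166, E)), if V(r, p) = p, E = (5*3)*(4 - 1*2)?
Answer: 10*√418 ≈ 204.45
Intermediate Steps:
E = 30 (E = 15*(4 - 2) = 15*2 = 30)
√(41770 + V(-166, E)) = √(41770 + 30) = √41800 = 10*√418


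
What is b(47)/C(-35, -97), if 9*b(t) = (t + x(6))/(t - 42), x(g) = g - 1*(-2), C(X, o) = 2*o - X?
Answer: -11/1431 ≈ -0.0076869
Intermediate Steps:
C(X, o) = -X + 2*o
x(g) = 2 + g (x(g) = g + 2 = 2 + g)
b(t) = (8 + t)/(9*(-42 + t)) (b(t) = ((t + (2 + 6))/(t - 42))/9 = ((t + 8)/(-42 + t))/9 = ((8 + t)/(-42 + t))/9 = (8 + t)/(9*(-42 + t)))
b(47)/C(-35, -97) = ((8 + 47)/(9*(-42 + 47)))/(-1*(-35) + 2*(-97)) = ((⅑)*55/5)/(35 - 194) = ((⅑)*(⅕)*55)/(-159) = (11/9)*(-1/159) = -11/1431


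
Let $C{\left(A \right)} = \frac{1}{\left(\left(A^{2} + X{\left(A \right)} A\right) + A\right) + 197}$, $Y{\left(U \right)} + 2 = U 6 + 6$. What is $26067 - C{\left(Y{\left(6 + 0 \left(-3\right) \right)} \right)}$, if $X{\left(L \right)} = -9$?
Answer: $\frac{38500958}{1477} \approx 26067.0$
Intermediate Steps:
$Y{\left(U \right)} = 4 + 6 U$ ($Y{\left(U \right)} = -2 + \left(U 6 + 6\right) = -2 + \left(6 U + 6\right) = -2 + \left(6 + 6 U\right) = 4 + 6 U$)
$C{\left(A \right)} = \frac{1}{197 + A^{2} - 8 A}$ ($C{\left(A \right)} = \frac{1}{\left(\left(A^{2} - 9 A\right) + A\right) + 197} = \frac{1}{\left(A^{2} - 8 A\right) + 197} = \frac{1}{197 + A^{2} - 8 A}$)
$26067 - C{\left(Y{\left(6 + 0 \left(-3\right) \right)} \right)} = 26067 - \frac{1}{197 + \left(4 + 6 \left(6 + 0 \left(-3\right)\right)\right)^{2} - 8 \left(4 + 6 \left(6 + 0 \left(-3\right)\right)\right)} = 26067 - \frac{1}{197 + \left(4 + 6 \left(6 + 0\right)\right)^{2} - 8 \left(4 + 6 \left(6 + 0\right)\right)} = 26067 - \frac{1}{197 + \left(4 + 6 \cdot 6\right)^{2} - 8 \left(4 + 6 \cdot 6\right)} = 26067 - \frac{1}{197 + \left(4 + 36\right)^{2} - 8 \left(4 + 36\right)} = 26067 - \frac{1}{197 + 40^{2} - 320} = 26067 - \frac{1}{197 + 1600 - 320} = 26067 - \frac{1}{1477} = \frac{38500958}{1477}$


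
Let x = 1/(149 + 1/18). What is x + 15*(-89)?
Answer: -3581787/2683 ≈ -1335.0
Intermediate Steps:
x = 18/2683 (x = 1/(149 + 1/18) = 1/(2683/18) = 18/2683 ≈ 0.0067089)
x + 15*(-89) = 18/2683 + 15*(-89) = 18/2683 - 1335 = -3581787/2683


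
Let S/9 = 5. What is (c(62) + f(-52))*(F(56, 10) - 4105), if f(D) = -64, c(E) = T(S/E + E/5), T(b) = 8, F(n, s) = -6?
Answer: 230216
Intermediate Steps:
S = 45 (S = 9*5 = 45)
c(E) = 8
(c(62) + f(-52))*(F(56, 10) - 4105) = (8 - 64)*(-6 - 4105) = -56*(-4111) = 230216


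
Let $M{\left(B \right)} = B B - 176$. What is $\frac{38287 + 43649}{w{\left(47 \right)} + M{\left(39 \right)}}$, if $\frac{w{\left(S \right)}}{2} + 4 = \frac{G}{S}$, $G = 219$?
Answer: $\frac{3850992}{63277} \approx 60.859$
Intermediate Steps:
$w{\left(S \right)} = -8 + \frac{438}{S}$ ($w{\left(S \right)} = -8 + 2 \frac{219}{S} = -8 + \frac{438}{S}$)
$M{\left(B \right)} = -176 + B^{2}$ ($M{\left(B \right)} = B^{2} - 176 = -176 + B^{2}$)
$\frac{38287 + 43649}{w{\left(47 \right)} + M{\left(39 \right)}} = \frac{38287 + 43649}{\left(-8 + \frac{438}{47}\right) - \left(176 - 39^{2}\right)} = \frac{81936}{\left(-8 + 438 \cdot \frac{1}{47}\right) + \left(-176 + 1521\right)} = \frac{81936}{\left(-8 + \frac{438}{47}\right) + 1345} = \frac{81936}{\frac{62}{47} + 1345} = \frac{81936}{\frac{63277}{47}} = 81936 \cdot \frac{47}{63277} = \frac{3850992}{63277}$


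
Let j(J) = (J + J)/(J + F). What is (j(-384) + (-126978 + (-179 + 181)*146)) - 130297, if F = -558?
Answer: -40346203/157 ≈ -2.5698e+5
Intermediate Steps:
j(J) = 2*J/(-558 + J) (j(J) = (J + J)/(J - 558) = (2*J)/(-558 + J) = 2*J/(-558 + J))
(j(-384) + (-126978 + (-179 + 181)*146)) - 130297 = (2*(-384)/(-558 - 384) + (-126978 + (-179 + 181)*146)) - 130297 = (2*(-384)/(-942) + (-126978 + 2*146)) - 130297 = (2*(-384)*(-1/942) + (-126978 + 292)) - 130297 = (128/157 - 126686) - 130297 = -19889574/157 - 130297 = -40346203/157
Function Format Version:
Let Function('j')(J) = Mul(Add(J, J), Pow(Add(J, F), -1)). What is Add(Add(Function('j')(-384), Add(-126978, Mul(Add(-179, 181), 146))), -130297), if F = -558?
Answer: Rational(-40346203, 157) ≈ -2.5698e+5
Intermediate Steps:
Function('j')(J) = Mul(2, J, Pow(Add(-558, J), -1)) (Function('j')(J) = Mul(Add(J, J), Pow(Add(J, -558), -1)) = Mul(Mul(2, J), Pow(Add(-558, J), -1)) = Mul(2, J, Pow(Add(-558, J), -1)))
Add(Add(Function('j')(-384), Add(-126978, Mul(Add(-179, 181), 146))), -130297) = Add(Add(Mul(2, -384, Pow(Add(-558, -384), -1)), Add(-126978, Mul(Add(-179, 181), 146))), -130297) = Add(Add(Mul(2, -384, Pow(-942, -1)), Add(-126978, Mul(2, 146))), -130297) = Add(Add(Mul(2, -384, Rational(-1, 942)), Add(-126978, 292)), -130297) = Add(Add(Rational(128, 157), -126686), -130297) = Add(Rational(-19889574, 157), -130297) = Rational(-40346203, 157)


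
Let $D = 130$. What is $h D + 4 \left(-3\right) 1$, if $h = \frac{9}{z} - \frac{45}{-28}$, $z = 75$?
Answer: $\frac{14877}{70} \approx 212.53$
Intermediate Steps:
$h = \frac{1209}{700}$ ($h = \frac{9}{75} - \frac{45}{-28} = 9 \cdot \frac{1}{75} - - \frac{45}{28} = \frac{3}{25} + \frac{45}{28} = \frac{1209}{700} \approx 1.7271$)
$h D + 4 \left(-3\right) 1 = \frac{1209}{700} \cdot 130 + 4 \left(-3\right) 1 = \frac{15717}{70} - 12 = \frac{14877}{70}$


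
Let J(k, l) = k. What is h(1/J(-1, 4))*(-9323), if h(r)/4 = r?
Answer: 37292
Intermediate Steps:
h(r) = 4*r
h(1/J(-1, 4))*(-9323) = (4/(-1))*(-9323) = (4*(-1))*(-9323) = -4*(-9323) = 37292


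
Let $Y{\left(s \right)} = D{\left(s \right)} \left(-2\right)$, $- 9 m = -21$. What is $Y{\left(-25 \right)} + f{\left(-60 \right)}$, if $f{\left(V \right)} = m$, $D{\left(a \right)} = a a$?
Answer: $- \frac{3743}{3} \approx -1247.7$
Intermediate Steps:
$D{\left(a \right)} = a^{2}$
$m = \frac{7}{3}$ ($m = \left(- \frac{1}{9}\right) \left(-21\right) = \frac{7}{3} \approx 2.3333$)
$f{\left(V \right)} = \frac{7}{3}$
$Y{\left(s \right)} = - 2 s^{2}$ ($Y{\left(s \right)} = s^{2} \left(-2\right) = - 2 s^{2}$)
$Y{\left(-25 \right)} + f{\left(-60 \right)} = - 2 \left(-25\right)^{2} + \frac{7}{3} = \left(-2\right) 625 + \frac{7}{3} = -1250 + \frac{7}{3} = - \frac{3743}{3}$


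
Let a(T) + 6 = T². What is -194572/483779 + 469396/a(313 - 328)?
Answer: 227041316216/105947601 ≈ 2143.0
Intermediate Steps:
a(T) = -6 + T²
-194572/483779 + 469396/a(313 - 328) = -194572/483779 + 469396/(-6 + (313 - 328)²) = -194572*1/483779 + 469396/(-6 + (-15)²) = -194572/483779 + 469396/(-6 + 225) = -194572/483779 + 469396/219 = 227041316216/105947601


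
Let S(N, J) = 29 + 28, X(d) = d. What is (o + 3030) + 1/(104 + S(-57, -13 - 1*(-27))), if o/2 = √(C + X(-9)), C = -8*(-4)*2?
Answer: 487831/161 + 2*√55 ≈ 3044.8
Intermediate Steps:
S(N, J) = 57
C = 64 (C = 32*2 = 64)
o = 2*√55 (o = 2*√(64 - 9) = 2*√55 ≈ 14.832)
(o + 3030) + 1/(104 + S(-57, -13 - 1*(-27))) = (2*√55 + 3030) + 1/(104 + 57) = (3030 + 2*√55) + 1/161 = 487831/161 + 2*√55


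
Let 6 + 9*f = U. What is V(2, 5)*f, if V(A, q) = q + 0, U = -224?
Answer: -1150/9 ≈ -127.78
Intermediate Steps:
V(A, q) = q
f = -230/9 (f = -⅔ + (⅑)*(-224) = -⅔ - 224/9 = -230/9 ≈ -25.556)
V(2, 5)*f = 5*(-230/9) = -1150/9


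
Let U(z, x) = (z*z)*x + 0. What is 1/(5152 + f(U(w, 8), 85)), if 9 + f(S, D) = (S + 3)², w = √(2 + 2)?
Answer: 1/6368 ≈ 0.00015704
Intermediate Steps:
w = 2 (w = √4 = 2)
U(z, x) = x*z² (U(z, x) = z²*x + 0 = x*z² + 0 = x*z²)
f(S, D) = -9 + (3 + S)² (f(S, D) = -9 + (S + 3)² = -9 + (3 + S)²)
1/(5152 + f(U(w, 8), 85)) = 1/(5152 + (8*2²)*(6 + 8*2²)) = 1/(5152 + (8*4)*(6 + 8*4)) = 1/(5152 + 32*(6 + 32)) = 1/(5152 + 32*38) = 1/(5152 + 1216) = 1/6368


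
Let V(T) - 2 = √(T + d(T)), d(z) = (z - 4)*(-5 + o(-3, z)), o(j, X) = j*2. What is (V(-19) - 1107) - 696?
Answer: -1801 + 3*√26 ≈ -1785.7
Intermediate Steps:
o(j, X) = 2*j
d(z) = 44 - 11*z (d(z) = (z - 4)*(-5 + 2*(-3)) = (-4 + z)*(-5 - 6) = (-4 + z)*(-11) = 44 - 11*z)
V(T) = 2 + √(44 - 10*T) (V(T) = 2 + √(T + (44 - 11*T)) = 2 + √(44 - 10*T))
(V(-19) - 1107) - 696 = ((2 + √(44 - 10*(-19))) - 1107) - 696 = ((2 + √(44 + 190)) - 1107) - 696 = ((2 + √234) - 1107) - 696 = ((2 + 3*√26) - 1107) - 696 = (-1105 + 3*√26) - 696 = -1801 + 3*√26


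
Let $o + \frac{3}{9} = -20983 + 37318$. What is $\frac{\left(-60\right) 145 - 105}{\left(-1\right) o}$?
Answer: $\frac{26415}{49004} \approx 0.53904$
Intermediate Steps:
$o = \frac{49004}{3}$ ($o = - \frac{1}{3} + \left(-20983 + 37318\right) = - \frac{1}{3} + 16335 = \frac{49004}{3} \approx 16335.0$)
$\frac{\left(-60\right) 145 - 105}{\left(-1\right) o} = \frac{\left(-60\right) 145 - 105}{\left(-1\right) \frac{49004}{3}} = \frac{-8700 - 105}{- \frac{49004}{3}} = \left(-8805\right) \left(- \frac{3}{49004}\right) = \frac{26415}{49004}$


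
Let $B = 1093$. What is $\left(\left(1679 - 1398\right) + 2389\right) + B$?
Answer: $3763$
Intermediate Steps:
$\left(\left(1679 - 1398\right) + 2389\right) + B = \left(\left(1679 - 1398\right) + 2389\right) + 1093 = \left(281 + 2389\right) + 1093 = 2670 + 1093 = 3763$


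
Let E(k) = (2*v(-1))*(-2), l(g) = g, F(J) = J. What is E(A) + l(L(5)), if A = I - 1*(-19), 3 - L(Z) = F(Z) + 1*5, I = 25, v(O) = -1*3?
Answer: 5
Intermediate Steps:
v(O) = -3
L(Z) = -2 - Z (L(Z) = 3 - (Z + 1*5) = 3 - (Z + 5) = 3 - (5 + Z) = 3 + (-5 - Z) = -2 - Z)
A = 44 (A = 25 - 1*(-19) = 25 + 19 = 44)
E(k) = 12 (E(k) = (2*(-3))*(-2) = -6*(-2) = 12)
E(A) + l(L(5)) = 12 + (-2 - 1*5) = 12 + (-2 - 5) = 12 - 7 = 5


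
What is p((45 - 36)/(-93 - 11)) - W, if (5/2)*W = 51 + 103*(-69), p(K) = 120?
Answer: 14712/5 ≈ 2942.4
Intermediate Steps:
W = -14112/5 (W = 2*(51 + 103*(-69))/5 = 2*(51 - 7107)/5 = (⅖)*(-7056) = -14112/5 ≈ -2822.4)
p((45 - 36)/(-93 - 11)) - W = 120 - 1*(-14112/5) = 120 + 14112/5 = 14712/5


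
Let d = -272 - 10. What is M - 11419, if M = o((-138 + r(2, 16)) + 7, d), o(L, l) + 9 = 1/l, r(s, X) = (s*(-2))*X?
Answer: -3222697/282 ≈ -11428.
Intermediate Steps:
r(s, X) = -2*X*s (r(s, X) = (-2*s)*X = -2*X*s)
d = -282
o(L, l) = -9 + 1/l
M = -2539/282 (M = -9 + 1/(-282) = -9 - 1/282 = -2539/282 ≈ -9.0035)
M - 11419 = -2539/282 - 11419 = -3222697/282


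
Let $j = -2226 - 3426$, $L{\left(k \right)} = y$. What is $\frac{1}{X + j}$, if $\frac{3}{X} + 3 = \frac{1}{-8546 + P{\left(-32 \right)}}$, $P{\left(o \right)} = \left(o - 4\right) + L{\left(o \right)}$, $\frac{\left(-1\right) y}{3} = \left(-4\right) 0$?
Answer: $- \frac{25747}{145547790} \approx -0.0001769$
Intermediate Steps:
$y = 0$ ($y = - 3 \left(\left(-4\right) 0\right) = \left(-3\right) 0 = 0$)
$L{\left(k \right)} = 0$
$P{\left(o \right)} = -4 + o$ ($P{\left(o \right)} = \left(o - 4\right) + 0 = \left(-4 + o\right) + 0 = -4 + o$)
$j = -5652$ ($j = -2226 - 3426 = -5652$)
$X = - \frac{25746}{25747}$ ($X = \frac{3}{-3 + \frac{1}{-8546 - 36}} = \frac{3}{-3 + \frac{1}{-8582}} = \frac{3}{-3 - \frac{1}{8582}} = \frac{3}{- \frac{25747}{8582}} = 3 \left(- \frac{8582}{25747}\right) = - \frac{25746}{25747} \approx -0.99996$)
$\frac{1}{X + j} = \frac{1}{- \frac{25746}{25747} - 5652} = \frac{1}{- \frac{145547790}{25747}} = - \frac{25747}{145547790}$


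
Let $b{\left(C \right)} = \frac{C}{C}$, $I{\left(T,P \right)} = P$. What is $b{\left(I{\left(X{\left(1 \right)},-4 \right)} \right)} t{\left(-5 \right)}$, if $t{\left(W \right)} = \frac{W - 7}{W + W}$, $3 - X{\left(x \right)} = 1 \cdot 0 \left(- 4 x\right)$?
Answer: $\frac{6}{5} \approx 1.2$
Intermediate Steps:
$X{\left(x \right)} = 3$ ($X{\left(x \right)} = 3 - 1 \cdot 0 \left(- 4 x\right) = 3 - 0 \left(- 4 x\right) = 3 - 0 = 3 + 0 = 3$)
$b{\left(C \right)} = 1$
$t{\left(W \right)} = \frac{-7 + W}{2 W}$
$b{\left(I{\left(X{\left(1 \right)},-4 \right)} \right)} t{\left(-5 \right)} = 1 \frac{-7 - 5}{2 \left(-5\right)} = 1 \cdot \frac{1}{2} \left(- \frac{1}{5}\right) \left(-12\right) = 1 \cdot \frac{6}{5} = \frac{6}{5}$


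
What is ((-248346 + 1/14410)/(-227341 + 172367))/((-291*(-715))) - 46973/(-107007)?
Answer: 2580886304941370771/5879105904754839900 ≈ 0.43899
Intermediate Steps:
((-248346 + 1/14410)/(-227341 + 172367))/((-291*(-715))) - 46973/(-107007) = ((-248346 + 1/14410)/(-54974))/208065 - 46973*(-1/107007) = -3578665859/14410*(-1/54974)*(1/208065) + 46973/107007 = (3578665859/792175340)*(1/208065) + 46973/107007 = 3578665859/164823962117100 + 46973/107007 = 2580886304941370771/5879105904754839900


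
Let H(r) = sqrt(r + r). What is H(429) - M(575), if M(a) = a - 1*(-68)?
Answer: -643 + sqrt(858) ≈ -613.71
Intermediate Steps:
M(a) = 68 + a (M(a) = a + 68 = 68 + a)
H(r) = sqrt(2)*sqrt(r) (H(r) = sqrt(2*r) = sqrt(2)*sqrt(r))
H(429) - M(575) = sqrt(2)*sqrt(429) - (68 + 575) = sqrt(858) - 1*643 = sqrt(858) - 643 = -643 + sqrt(858)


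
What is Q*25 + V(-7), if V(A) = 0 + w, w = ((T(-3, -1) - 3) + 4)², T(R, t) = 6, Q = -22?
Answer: -501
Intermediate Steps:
w = 49 (w = ((6 - 3) + 4)² = (3 + 4)² = 7² = 49)
V(A) = 49 (V(A) = 0 + 49 = 49)
Q*25 + V(-7) = -22*25 + 49 = -550 + 49 = -501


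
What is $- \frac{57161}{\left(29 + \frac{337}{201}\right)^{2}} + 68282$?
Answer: $\frac{2593741961231}{38019556} \approx 68221.0$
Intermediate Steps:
$- \frac{57161}{\left(29 + \frac{337}{201}\right)^{2}} + 68282 = - \frac{57161}{\left(\frac{6166}{201}\right)^{2}} + 68282 = - \frac{57161}{\frac{38019556}{40401}} + 68282 = \left(-57161\right) \frac{40401}{38019556} + 68282 = - \frac{2309361561}{38019556} + 68282 = \frac{2593741961231}{38019556}$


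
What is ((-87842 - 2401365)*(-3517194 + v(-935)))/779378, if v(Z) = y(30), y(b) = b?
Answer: 4377474624474/389689 ≈ 1.1233e+7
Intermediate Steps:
v(Z) = 30
((-87842 - 2401365)*(-3517194 + v(-935)))/779378 = ((-87842 - 2401365)*(-3517194 + 30))/779378 = -2489207*(-3517164)*(1/779378) = 8754949248948*(1/779378) = 4377474624474/389689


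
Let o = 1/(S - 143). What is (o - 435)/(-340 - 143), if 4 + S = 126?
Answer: 9136/10143 ≈ 0.90072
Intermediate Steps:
S = 122 (S = -4 + 126 = 122)
o = -1/21 (o = 1/(122 - 143) = 1/(-21) = -1/21 ≈ -0.047619)
(o - 435)/(-340 - 143) = (-1/21 - 435)/(-340 - 143) = -9136/21/(-483) = -9136/21*(-1/483) = 9136/10143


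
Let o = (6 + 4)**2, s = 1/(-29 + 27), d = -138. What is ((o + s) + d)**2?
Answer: 5929/4 ≈ 1482.3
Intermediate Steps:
s = -1/2 (s = 1/(-2) = -1/2 ≈ -0.50000)
o = 100 (o = 10**2 = 100)
((o + s) + d)**2 = ((100 - 1/2) - 138)**2 = (199/2 - 138)**2 = (-77/2)**2 = 5929/4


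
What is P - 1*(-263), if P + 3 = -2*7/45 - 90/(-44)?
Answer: 259117/990 ≈ 261.73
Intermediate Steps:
P = -1253/990 (P = -3 + (-2*7/45 - 90/(-44)) = -3 + (-14*1/45 - 90*(-1/44)) = -3 + (-14/45 + 45/22) = -3 + 1717/990 = -1253/990 ≈ -1.2657)
P - 1*(-263) = -1253/990 - 1*(-263) = -1253/990 + 263 = 259117/990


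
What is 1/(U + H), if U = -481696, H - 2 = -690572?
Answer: -1/1172266 ≈ -8.5305e-7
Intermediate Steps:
H = -690570 (H = 2 - 690572 = -690570)
1/(U + H) = 1/(-481696 - 690570) = 1/(-1172266) = -1/1172266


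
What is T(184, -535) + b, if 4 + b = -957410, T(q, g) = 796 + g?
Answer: -957153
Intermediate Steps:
b = -957414 (b = -4 - 957410 = -957414)
T(184, -535) + b = (796 - 535) - 957414 = 261 - 957414 = -957153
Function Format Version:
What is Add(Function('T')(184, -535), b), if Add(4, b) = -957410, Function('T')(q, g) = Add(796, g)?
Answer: -957153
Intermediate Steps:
b = -957414 (b = Add(-4, -957410) = -957414)
Add(Function('T')(184, -535), b) = Add(Add(796, -535), -957414) = Add(261, -957414) = -957153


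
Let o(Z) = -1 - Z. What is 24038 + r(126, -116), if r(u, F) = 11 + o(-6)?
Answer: 24054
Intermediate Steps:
r(u, F) = 16 (r(u, F) = 11 + (-1 - 1*(-6)) = 11 + (-1 + 6) = 11 + 5 = 16)
24038 + r(126, -116) = 24038 + 16 = 24054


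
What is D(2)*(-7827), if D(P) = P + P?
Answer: -31308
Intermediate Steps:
D(P) = 2*P
D(2)*(-7827) = (2*2)*(-7827) = 4*(-7827) = -31308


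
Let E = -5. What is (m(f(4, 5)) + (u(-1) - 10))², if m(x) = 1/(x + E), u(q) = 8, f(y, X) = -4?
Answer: 361/81 ≈ 4.4568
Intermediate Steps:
m(x) = 1/(-5 + x) (m(x) = 1/(x - 5) = 1/(-5 + x))
(m(f(4, 5)) + (u(-1) - 10))² = (1/(-5 - 4) + (8 - 10))² = (1/(-9) - 2)² = (-⅑ - 2)² = (-19/9)² = 361/81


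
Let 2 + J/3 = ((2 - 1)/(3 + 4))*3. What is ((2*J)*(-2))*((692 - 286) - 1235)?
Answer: -109428/7 ≈ -15633.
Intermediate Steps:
J = -33/7 (J = -6 + 3*(((2 - 1)/(3 + 4))*3) = -6 + 3*((1/7)*3) = -6 + 3*(3/7) = -6 + 9/7 = -33/7 ≈ -4.7143)
((2*J)*(-2))*((692 - 286) - 1235) = ((2*(-33/7))*(-2))*((692 - 286) - 1235) = (-66/7*(-2))*(406 - 1235) = (132/7)*(-829) = -109428/7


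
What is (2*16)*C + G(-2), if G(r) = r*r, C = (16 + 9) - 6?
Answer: 612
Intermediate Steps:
C = 19 (C = 25 - 6 = 19)
G(r) = r**2
(2*16)*C + G(-2) = (2*16)*19 + (-2)**2 = 32*19 + 4 = 608 + 4 = 612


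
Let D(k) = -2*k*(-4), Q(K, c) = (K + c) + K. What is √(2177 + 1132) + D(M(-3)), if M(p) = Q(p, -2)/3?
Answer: -64/3 + √3309 ≈ 36.191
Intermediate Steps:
Q(K, c) = c + 2*K
M(p) = -⅔ + 2*p/3 (M(p) = (-2 + 2*p)/3 = (-2 + 2*p)*(⅓) = -⅔ + 2*p/3)
D(k) = 8*k
√(2177 + 1132) + D(M(-3)) = √(2177 + 1132) + 8*(-⅔ + (⅔)*(-3)) = √3309 + 8*(-⅔ - 2) = √3309 + 8*(-8/3) = √3309 - 64/3 = -64/3 + √3309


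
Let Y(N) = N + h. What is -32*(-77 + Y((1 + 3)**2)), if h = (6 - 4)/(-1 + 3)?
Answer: 1920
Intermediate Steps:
h = 1 (h = 2/2 = 2*(1/2) = 1)
Y(N) = 1 + N (Y(N) = N + 1 = 1 + N)
-32*(-77 + Y((1 + 3)**2)) = -32*(-77 + (1 + (1 + 3)**2)) = -32*(-77 + (1 + 4**2)) = -32*(-77 + (1 + 16)) = -32*(-77 + 17) = -32*(-60) = 1920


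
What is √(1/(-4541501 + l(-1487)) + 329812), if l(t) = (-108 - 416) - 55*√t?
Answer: √(329812 - 1/(4542025 + 55*I*√1487)) ≈ 574.29 + 0.e-13*I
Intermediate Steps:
l(t) = -524 - 55*√t
√(1/(-4541501 + l(-1487)) + 329812) = √(1/(-4541501 + (-524 - 55*I*√1487)) + 329812) = √(1/(-4542025 - 55*I*√1487) + 329812) = √(329812 + 1/(-4542025 - 55*I*√1487))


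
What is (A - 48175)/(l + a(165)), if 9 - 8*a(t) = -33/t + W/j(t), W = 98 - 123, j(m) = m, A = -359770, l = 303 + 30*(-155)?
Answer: 538487400/5736497 ≈ 93.870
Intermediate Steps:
l = -4347 (l = 303 - 4650 = -4347)
W = -25
a(t) = 9/8 + 29/(4*t) (a(t) = 9/8 - (-33/t - 25/t)/8 = 9/8 - (-29)/(4*t) = 9/8 + 29/(4*t))
(A - 48175)/(l + a(165)) = (-359770 - 48175)/(-4347 + (⅛)*(58 + 9*165)/165) = -407945/(-4347 + (⅛)*(1/165)*(58 + 1485)) = -407945/(-4347 + (⅛)*(1/165)*1543) = -407945/(-4347 + 1543/1320) = -407945/(-5736497/1320) = -407945*(-1320/5736497) = 538487400/5736497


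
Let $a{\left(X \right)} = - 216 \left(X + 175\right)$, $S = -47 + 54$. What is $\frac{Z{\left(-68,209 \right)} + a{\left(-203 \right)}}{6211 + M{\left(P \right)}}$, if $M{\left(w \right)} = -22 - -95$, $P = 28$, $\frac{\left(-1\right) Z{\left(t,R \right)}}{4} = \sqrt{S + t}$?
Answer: $\frac{1512}{1571} - \frac{i \sqrt{61}}{1571} \approx 0.96244 - 0.0049715 i$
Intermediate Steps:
$S = 7$
$a{\left(X \right)} = -37800 - 216 X$ ($a{\left(X \right)} = - 216 \left(175 + X\right) = -37800 - 216 X$)
$Z{\left(t,R \right)} = - 4 \sqrt{7 + t}$
$M{\left(w \right)} = 73$ ($M{\left(w \right)} = -22 + 95 = 73$)
$\frac{Z{\left(-68,209 \right)} + a{\left(-203 \right)}}{6211 + M{\left(P \right)}} = \frac{- 4 \sqrt{7 - 68} - -6048}{6211 + 73} = \frac{- 4 \sqrt{-61} + \left(-37800 + 43848\right)}{6284} = \left(- 4 i \sqrt{61} + 6048\right) \frac{1}{6284} = \left(6048 - 4 i \sqrt{61}\right) \frac{1}{6284} = \frac{1512}{1571} - \frac{i \sqrt{61}}{1571}$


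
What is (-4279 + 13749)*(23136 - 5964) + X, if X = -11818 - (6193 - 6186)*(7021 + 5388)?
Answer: 162520159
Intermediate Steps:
X = -98681 (X = -11818 - 7*12409 = -11818 - 1*86863 = -11818 - 86863 = -98681)
(-4279 + 13749)*(23136 - 5964) + X = (-4279 + 13749)*(23136 - 5964) - 98681 = 9470*17172 - 98681 = 162618840 - 98681 = 162520159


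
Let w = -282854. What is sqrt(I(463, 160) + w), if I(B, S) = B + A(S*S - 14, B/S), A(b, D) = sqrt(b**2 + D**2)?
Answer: sqrt(-451825600 + 10*sqrt(16758871151969))/40 ≈ 506.76*I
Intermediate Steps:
A(b, D) = sqrt(D**2 + b**2)
I(B, S) = B + sqrt((-14 + S**2)**2 + B**2/S**2) (I(B, S) = B + sqrt((B/S)**2 + (S*S - 14)**2) = B + sqrt(B**2/S**2 + (S**2 - 14)**2) = B + sqrt(B**2/S**2 + (-14 + S**2)**2) = B + sqrt((-14 + S**2)**2 + B**2/S**2))
sqrt(I(463, 160) + w) = sqrt((463 + sqrt((-14 + 160**2)**2 + 463**2/160**2)) - 282854) = sqrt((463 + sqrt((-14 + 25600)**2 + 214369*(1/25600))) - 282854) = sqrt((463 + sqrt(25586**2 + 214369/25600)) - 282854) = sqrt((463 + sqrt(654643396 + 214369/25600)) - 282854) = sqrt((463 + sqrt(16758871151969/25600)) - 282854) = sqrt((463 + sqrt(16758871151969)/160) - 282854) = sqrt(-282391 + sqrt(16758871151969)/160)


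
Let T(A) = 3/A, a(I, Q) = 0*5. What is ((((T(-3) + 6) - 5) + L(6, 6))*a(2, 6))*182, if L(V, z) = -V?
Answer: 0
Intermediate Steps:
a(I, Q) = 0
((((T(-3) + 6) - 5) + L(6, 6))*a(2, 6))*182 = ((((3/(-3) + 6) - 5) - 1*6)*0)*182 = ((((3*(-⅓) + 6) - 5) - 6)*0)*182 = ((((-1 + 6) - 5) - 6)*0)*182 = (((5 - 5) - 6)*0)*182 = ((0 - 6)*0)*182 = -6*0*182 = 0*182 = 0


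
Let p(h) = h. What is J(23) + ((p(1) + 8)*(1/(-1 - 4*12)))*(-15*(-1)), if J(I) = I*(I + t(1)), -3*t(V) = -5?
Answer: 6781/12 ≈ 565.08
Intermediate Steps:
t(V) = 5/3 (t(V) = -⅓*(-5) = 5/3)
J(I) = I*(5/3 + I) (J(I) = I*(I + 5/3) = I*(5/3 + I))
J(23) + ((p(1) + 8)*(1/(-1 - 4*12)))*(-15*(-1)) = (⅓)*23*(5 + 3*23) + ((1 + 8)*(1/(-1 - 4*12)))*(-15*(-1)) = (⅓)*23*(5 + 69) + (9*((1/12)/(-5)))*15 = (⅓)*23*74 + (9*(-⅕*1/12))*15 = 1702/3 + (9*(-1/60))*15 = 1702/3 - 3/20*15 = 1702/3 - 9/4 = 6781/12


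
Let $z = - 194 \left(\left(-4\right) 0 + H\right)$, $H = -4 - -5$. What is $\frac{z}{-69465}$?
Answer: $\frac{194}{69465} \approx 0.0027928$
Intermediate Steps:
$H = 1$ ($H = -4 + 5 = 1$)
$z = -194$ ($z = - 194 \left(\left(-4\right) 0 + 1\right) = - 194 \left(0 + 1\right) = \left(-194\right) 1 = -194$)
$\frac{z}{-69465} = - \frac{194}{-69465} = \left(-194\right) \left(- \frac{1}{69465}\right) = \frac{194}{69465}$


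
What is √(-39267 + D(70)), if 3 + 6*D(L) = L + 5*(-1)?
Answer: I*√353310/3 ≈ 198.13*I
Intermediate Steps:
D(L) = -4/3 + L/6 (D(L) = -½ + (L + 5*(-1))/6 = -½ + (L - 5)/6 = -½ + (-5 + L)/6 = -½ + (-⅚ + L/6) = -4/3 + L/6)
√(-39267 + D(70)) = √(-39267 + (-4/3 + (⅙)*70)) = √(-39267 + (-4/3 + 35/3)) = √(-39267 + 31/3) = √(-117770/3) = I*√353310/3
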